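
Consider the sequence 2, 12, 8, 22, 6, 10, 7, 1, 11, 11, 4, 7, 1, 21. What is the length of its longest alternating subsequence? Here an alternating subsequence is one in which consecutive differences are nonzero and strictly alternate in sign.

12

Track the best alternating length ending on an up-step vs a down-step at each position: up/down = 1/1, 2/1, 2/3, 4/1, 2/5, 6/5, 6/7, 1/7, 8/5, 8/5, 8/9, 10/9, 1/11, 12/5.
The maximum over both is 12; one such subsequence is 2, 12, 8, 22, 6, 10, 7, 11, 4, 7, 1, 21.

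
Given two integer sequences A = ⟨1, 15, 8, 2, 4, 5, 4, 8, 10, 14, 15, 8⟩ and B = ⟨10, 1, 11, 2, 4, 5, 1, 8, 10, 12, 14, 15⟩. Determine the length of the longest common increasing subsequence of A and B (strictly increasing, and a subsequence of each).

8

A longest common strictly increasing subsequence is 1, 2, 4, 5, 8, 10, 14, 15 (length 8); it appears in order in both A and B, and no longer such subsequence exists.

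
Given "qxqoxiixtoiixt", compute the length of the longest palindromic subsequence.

One longest palindromic subsequence is xoxiixox (positions 2,4,5,6,7,8,10,13); it reads the same forward and backward, and the interval DP gives dp[1][14] = 8.

8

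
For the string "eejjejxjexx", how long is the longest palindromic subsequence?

7

Using dp[i][j] = 2 + dp[i+1][j−1] if the ends match, else max(dp[i+1][j], dp[i][j−1]):
dp[1][11] = 7. A witness is ejjejje at positions 2,3,4,5,6,8,9.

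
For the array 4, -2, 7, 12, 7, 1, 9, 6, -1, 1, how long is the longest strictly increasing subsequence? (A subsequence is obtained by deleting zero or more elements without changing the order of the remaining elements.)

One longest increasing subsequence is 4, 7, 12 (positions 1,3,4), of length 3; no longer one exists.

3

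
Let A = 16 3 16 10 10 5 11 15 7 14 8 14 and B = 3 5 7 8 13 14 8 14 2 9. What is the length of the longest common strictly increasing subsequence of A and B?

A longest common strictly increasing subsequence is 3, 5, 7, 8, 14 (length 5); it appears in order in both A and B, and no longer such subsequence exists.

5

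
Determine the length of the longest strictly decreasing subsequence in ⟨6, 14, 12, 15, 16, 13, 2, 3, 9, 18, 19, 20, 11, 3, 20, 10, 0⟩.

5

Let dp[i] be the longest decreasing subsequence ending at position i. Then dp = [1, 1, 2, 1, 1, 2, 3, 3, 3, 1, 1, 1, 3, 4, 1, 4, 5].
The maximum is 5; one witness is 14, 12, 9, 3, 0 at positions 2,3,9,14,17.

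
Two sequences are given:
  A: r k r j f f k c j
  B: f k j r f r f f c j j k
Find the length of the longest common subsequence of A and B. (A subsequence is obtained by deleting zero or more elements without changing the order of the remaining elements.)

Backtracking the LCS table gives one alignment: r (A1,B4) → r (A3,B6) → f (A5,B7) → f (A6,B8) → c (A8,B9) → j (A9,B11).
So the longest common subsequence has length 6.

6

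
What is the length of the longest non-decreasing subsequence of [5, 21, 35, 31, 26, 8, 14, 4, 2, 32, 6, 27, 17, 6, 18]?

5

Scanning left to right, the best length ending at each element is: 5→1, 21→2, 35→3, 31→3, 26→3, 8→2, 14→3, 4→1, 2→1, 32→4, 6→2, 27→4, 17→4, 6→3, 18→5.
So the longest non-decreasing subsequence has length 5, e.g. 5, 8, 14, 17, 18.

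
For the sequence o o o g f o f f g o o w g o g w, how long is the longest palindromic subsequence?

11

Using dp[i][j] = 2 + dp[i+1][j−1] if the ends match, else max(dp[i+1][j], dp[i][j−1]):
dp[1][16] = 11. A witness is ooogfffgooo at positions 1,2,3,4,5,7,8,9,10,11,14.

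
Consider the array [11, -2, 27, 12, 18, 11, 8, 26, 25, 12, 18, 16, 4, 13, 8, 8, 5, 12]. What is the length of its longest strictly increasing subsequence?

4

Scanning left to right, the best length ending at each element is: 11→1, -2→1, 27→2, 12→2, 18→3, 11→2, 8→2, 26→4, 25→4, 12→3, 18→4, 16→4, 4→2, 13→4, 8→3, 8→3, 5→3, 12→4.
So the longest increasing subsequence has length 4, e.g. 11, 12, 18, 26.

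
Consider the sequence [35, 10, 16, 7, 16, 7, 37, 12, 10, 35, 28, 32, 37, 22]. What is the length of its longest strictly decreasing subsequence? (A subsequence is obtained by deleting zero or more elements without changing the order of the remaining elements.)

Let dp[i] be the longest decreasing subsequence ending at position i. Then dp = [1, 2, 2, 3, 2, 3, 1, 3, 4, 2, 3, 3, 1, 4].
The maximum is 4; one witness is 35, 16, 12, 10 at positions 1,3,8,9.

4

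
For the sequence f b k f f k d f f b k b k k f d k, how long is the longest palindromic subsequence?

One longest palindromic subsequence is fbkffdffkbf (positions 1,2,3,4,5,7,8,9,11,12,15); it reads the same forward and backward, and the interval DP gives dp[1][17] = 11.

11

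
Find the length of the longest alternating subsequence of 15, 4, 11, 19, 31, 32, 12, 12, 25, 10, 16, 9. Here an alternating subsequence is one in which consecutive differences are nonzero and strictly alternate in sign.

Track the best alternating length ending on an up-step vs a down-step at each position: up/down = 1/1, 1/2, 3/2, 3/1, 3/1, 3/1, 3/4, 3/4, 5/4, 3/6, 7/6, 3/8.
The maximum over both is 8; one such subsequence is 15, 4, 19, 12, 25, 10, 16, 9.

8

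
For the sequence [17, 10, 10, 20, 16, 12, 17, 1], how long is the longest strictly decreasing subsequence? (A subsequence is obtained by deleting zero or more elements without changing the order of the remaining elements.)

Scanning left to right, the best length ending at each element is: 17→1, 10→2, 10→2, 20→1, 16→2, 12→3, 17→2, 1→4.
So the longest decreasing subsequence has length 4, e.g. 17, 16, 12, 1.

4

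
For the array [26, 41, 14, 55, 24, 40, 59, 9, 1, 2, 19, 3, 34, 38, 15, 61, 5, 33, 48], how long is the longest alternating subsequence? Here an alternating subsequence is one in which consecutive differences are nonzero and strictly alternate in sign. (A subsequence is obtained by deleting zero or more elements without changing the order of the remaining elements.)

A longest alternating subsequence is 26, 41, 14, 55, 24, 40, 9, 19, 3, 34, 15, 61, 5, 33 (positions 1,2,3,4,5,6,8,11,12,13,15,16,17,18); its 13 consecutive differences strictly alternate in sign, and length 14 is optimal.

14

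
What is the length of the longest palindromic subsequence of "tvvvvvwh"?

Using dp[i][j] = 2 + dp[i+1][j−1] if the ends match, else max(dp[i+1][j], dp[i][j−1]):
dp[1][8] = 5. A witness is vvvvv at positions 2,3,4,5,6.

5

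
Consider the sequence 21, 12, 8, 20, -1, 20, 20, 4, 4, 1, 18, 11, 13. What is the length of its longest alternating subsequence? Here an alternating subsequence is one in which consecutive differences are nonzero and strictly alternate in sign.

A longest alternating subsequence is 21, 12, 20, -1, 20, 4, 18, 11, 13 (positions 1,2,4,5,6,8,11,12,13); its 8 consecutive differences strictly alternate in sign, and length 9 is optimal.

9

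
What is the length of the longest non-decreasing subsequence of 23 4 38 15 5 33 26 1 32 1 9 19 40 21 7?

Let dp[i] be the longest non-decreasing subsequence ending at position i. Then dp = [1, 1, 2, 2, 2, 3, 3, 1, 4, 2, 3, 4, 5, 5, 3].
The maximum is 5; one witness is 4, 15, 26, 32, 40 at positions 2,4,7,9,13.

5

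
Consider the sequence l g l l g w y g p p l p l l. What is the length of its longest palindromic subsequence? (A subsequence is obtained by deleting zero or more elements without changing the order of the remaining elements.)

9

Using dp[i][j] = 2 + dp[i+1][j−1] if the ends match, else max(dp[i+1][j], dp[i][j−1]):
dp[1][14] = 9. A witness is lllgyglll at positions 1,3,4,5,7,8,11,13,14.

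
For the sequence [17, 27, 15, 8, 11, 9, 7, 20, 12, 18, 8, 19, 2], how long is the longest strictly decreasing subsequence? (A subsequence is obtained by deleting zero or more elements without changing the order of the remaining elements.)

Scanning left to right, the best length ending at each element is: 17→1, 27→1, 15→2, 8→3, 11→3, 9→4, 7→5, 20→2, 12→3, 18→3, 8→5, 19→3, 2→6.
So the longest decreasing subsequence has length 6, e.g. 17, 15, 11, 9, 7, 2.

6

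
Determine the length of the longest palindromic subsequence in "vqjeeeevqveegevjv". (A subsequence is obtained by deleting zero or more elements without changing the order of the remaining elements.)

13

One longest palindromic subsequence is vjeeevqveeejv (positions 1,3,5,6,7,8,9,10,11,12,14,16,17); it reads the same forward and backward, and the interval DP gives dp[1][17] = 13.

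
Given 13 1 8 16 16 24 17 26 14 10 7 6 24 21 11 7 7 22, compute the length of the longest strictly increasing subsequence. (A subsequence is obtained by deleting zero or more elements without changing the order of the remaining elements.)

6

Let dp[i] be the longest increasing subsequence ending at position i. Then dp = [1, 1, 2, 3, 3, 4, 4, 5, 3, 3, 2, 2, 5, 5, 4, 3, 3, 6].
The maximum is 6; one witness is 1, 8, 16, 17, 21, 22 at positions 2,3,4,7,14,18.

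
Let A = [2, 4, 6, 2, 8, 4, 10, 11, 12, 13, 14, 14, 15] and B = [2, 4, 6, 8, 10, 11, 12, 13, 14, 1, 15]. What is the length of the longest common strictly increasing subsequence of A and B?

A longest common strictly increasing subsequence is 2, 4, 6, 8, 10, 11, 12, 13, 14, 15 (length 10); it appears in order in both A and B, and no longer such subsequence exists.

10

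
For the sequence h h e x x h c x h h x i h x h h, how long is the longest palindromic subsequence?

12

One longest palindromic subsequence is hhxhxhhxhxhh (positions 1,2,4,6,8,9,10,11,13,14,15,16); it reads the same forward and backward, and the interval DP gives dp[1][16] = 12.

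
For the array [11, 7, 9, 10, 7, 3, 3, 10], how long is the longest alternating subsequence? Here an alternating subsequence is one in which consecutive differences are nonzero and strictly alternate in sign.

Track the best alternating length ending on an up-step vs a down-step at each position: up/down = 1/1, 1/2, 3/2, 3/2, 1/4, 1/4, 1/4, 5/2.
The maximum over both is 5; one such subsequence is 11, 7, 9, 7, 10.

5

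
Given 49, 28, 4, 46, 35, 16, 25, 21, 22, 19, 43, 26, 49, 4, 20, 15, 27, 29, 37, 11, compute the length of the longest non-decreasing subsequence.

Let dp[i] be the longest non-decreasing subsequence ending at position i. Then dp = [1, 1, 1, 2, 2, 2, 3, 3, 4, 3, 5, 5, 6, 2, 4, 3, 6, 7, 8, 3].
The maximum is 8; one witness is 4, 16, 21, 22, 26, 27, 29, 37 at positions 3,6,8,9,12,17,18,19.

8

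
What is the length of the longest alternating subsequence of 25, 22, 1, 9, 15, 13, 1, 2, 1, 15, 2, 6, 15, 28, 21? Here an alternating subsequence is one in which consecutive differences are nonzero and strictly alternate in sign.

10

A longest alternating subsequence is 25, 1, 9, 1, 2, 1, 15, 2, 28, 21 (positions 1,3,4,7,8,9,10,11,14,15); its 9 consecutive differences strictly alternate in sign, and length 10 is optimal.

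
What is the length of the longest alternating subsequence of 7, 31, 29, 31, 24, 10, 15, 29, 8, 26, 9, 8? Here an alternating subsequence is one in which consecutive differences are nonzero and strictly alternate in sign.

9

A longest alternating subsequence is 7, 31, 29, 31, 10, 15, 8, 26, 9 (positions 1,2,3,4,6,7,9,10,11); its 8 consecutive differences strictly alternate in sign, and length 9 is optimal.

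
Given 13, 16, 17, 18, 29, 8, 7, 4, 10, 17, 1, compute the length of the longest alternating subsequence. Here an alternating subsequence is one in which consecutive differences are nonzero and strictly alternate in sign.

Track the best alternating length ending on an up-step vs a down-step at each position: up/down = 1/1, 2/1, 2/1, 2/1, 2/1, 1/3, 1/3, 1/3, 4/3, 4/3, 1/5.
The maximum over both is 5; one such subsequence is 13, 16, 8, 10, 1.

5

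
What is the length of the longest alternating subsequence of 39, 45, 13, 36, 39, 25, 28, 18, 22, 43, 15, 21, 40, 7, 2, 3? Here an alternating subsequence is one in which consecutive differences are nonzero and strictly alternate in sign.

A longest alternating subsequence is 39, 45, 13, 36, 25, 28, 18, 22, 15, 21, 2, 3 (positions 1,2,3,4,6,7,8,9,11,12,15,16); its 11 consecutive differences strictly alternate in sign, and length 12 is optimal.

12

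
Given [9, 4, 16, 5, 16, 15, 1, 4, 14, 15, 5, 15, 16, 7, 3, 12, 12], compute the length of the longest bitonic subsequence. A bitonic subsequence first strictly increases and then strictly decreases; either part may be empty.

7

One longest bitonic subsequence is 4, 5, 16, 15, 14, 7, 3 (positions 2,4,5,6,9,14,15): it rises to 16 then falls. Length 7 is optimal.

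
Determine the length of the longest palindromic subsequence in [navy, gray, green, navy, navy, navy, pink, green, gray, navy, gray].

One longest palindromic subsequence is navy gray green navy navy navy green gray navy (positions 1,2,3,4,5,6,8,9,10); it reads the same forward and backward, and the interval DP gives dp[1][11] = 9.

9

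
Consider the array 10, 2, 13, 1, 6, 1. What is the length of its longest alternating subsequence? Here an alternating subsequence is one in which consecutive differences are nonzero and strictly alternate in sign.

Track the best alternating length ending on an up-step vs a down-step at each position: up/down = 1/1, 1/2, 3/1, 1/4, 5/4, 1/6.
The maximum over both is 6; one such subsequence is 10, 2, 13, 1, 6, 1.

6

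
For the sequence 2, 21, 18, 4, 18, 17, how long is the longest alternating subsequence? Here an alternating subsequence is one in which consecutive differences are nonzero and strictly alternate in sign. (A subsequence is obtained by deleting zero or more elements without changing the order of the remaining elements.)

5

Track the best alternating length ending on an up-step vs a down-step at each position: up/down = 1/1, 2/1, 2/3, 2/3, 4/3, 4/5.
The maximum over both is 5; one such subsequence is 2, 21, 4, 18, 17.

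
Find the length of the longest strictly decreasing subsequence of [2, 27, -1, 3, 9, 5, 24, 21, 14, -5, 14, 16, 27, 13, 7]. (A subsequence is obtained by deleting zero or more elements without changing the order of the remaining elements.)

6

One longest decreasing subsequence is 27, 24, 21, 14, 13, 7 (positions 2,7,8,9,14,15), of length 6; no longer one exists.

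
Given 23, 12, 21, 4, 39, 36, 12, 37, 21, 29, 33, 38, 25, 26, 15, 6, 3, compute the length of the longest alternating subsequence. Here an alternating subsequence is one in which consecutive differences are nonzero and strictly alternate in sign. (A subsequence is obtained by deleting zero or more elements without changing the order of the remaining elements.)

12

Track the best alternating length ending on an up-step vs a down-step at each position: up/down = 1/1, 1/2, 3/2, 1/4, 5/1, 5/6, 5/6, 7/6, 7/8, 9/8, 9/8, 9/6, 9/10, 11/10, 7/12, 5/12, 1/12.
The maximum over both is 12; one such subsequence is 23, 12, 21, 4, 39, 36, 37, 21, 29, 25, 26, 15.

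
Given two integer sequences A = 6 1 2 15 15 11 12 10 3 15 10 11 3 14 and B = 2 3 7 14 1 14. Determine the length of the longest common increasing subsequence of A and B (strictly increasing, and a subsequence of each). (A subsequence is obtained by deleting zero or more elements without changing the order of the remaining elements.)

3

For each value that appears in both, track the longest common increasing run ending there.
The best achievable length is 3; one witness is 2, 3, 14 (A-positions 3,9,14, B-positions 1,2,4).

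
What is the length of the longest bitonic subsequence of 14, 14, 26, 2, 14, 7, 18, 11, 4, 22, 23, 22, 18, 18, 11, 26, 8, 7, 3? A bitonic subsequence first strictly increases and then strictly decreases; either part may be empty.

11

One longest bitonic subsequence is 2, 14, 18, 22, 23, 22, 18, 11, 8, 7, 3 (positions 4,5,7,10,11,12,14,15,17,18,19): it rises to 23 then falls. Length 11 is optimal.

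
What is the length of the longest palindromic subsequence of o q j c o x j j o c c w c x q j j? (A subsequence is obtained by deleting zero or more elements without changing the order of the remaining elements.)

One longest palindromic subsequence is jcojjocj (positions 3,4,5,7,8,9,13,17); it reads the same forward and backward, and the interval DP gives dp[1][17] = 8.

8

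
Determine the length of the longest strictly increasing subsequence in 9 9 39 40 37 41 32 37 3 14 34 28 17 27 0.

One longest increasing subsequence is 9, 39, 40, 41 (positions 1,3,4,6), of length 4; no longer one exists.

4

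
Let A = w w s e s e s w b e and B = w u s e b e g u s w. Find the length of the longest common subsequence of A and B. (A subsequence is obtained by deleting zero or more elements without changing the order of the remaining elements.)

Backtracking the LCS table gives one alignment: w (A1,B1) → s (A3,B3) → e (A4,B4) → e (A6,B6) → s (A7,B9) → w (A8,B10).
So the longest common subsequence has length 6.

6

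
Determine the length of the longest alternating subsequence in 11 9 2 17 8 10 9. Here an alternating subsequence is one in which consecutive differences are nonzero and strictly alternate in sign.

A longest alternating subsequence is 11, 9, 17, 8, 10, 9 (positions 1,2,4,5,6,7); its 5 consecutive differences strictly alternate in sign, and length 6 is optimal.

6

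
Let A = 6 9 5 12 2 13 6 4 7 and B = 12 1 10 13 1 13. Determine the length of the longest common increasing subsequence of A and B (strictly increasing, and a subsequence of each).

A longest common strictly increasing subsequence is 12, 13 (length 2); it appears in order in both A and B, and no longer such subsequence exists.

2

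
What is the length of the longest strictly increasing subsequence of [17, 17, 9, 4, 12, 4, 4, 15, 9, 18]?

Let dp[i] be the longest increasing subsequence ending at position i. Then dp = [1, 1, 1, 1, 2, 1, 1, 3, 2, 4].
The maximum is 4; one witness is 9, 12, 15, 18 at positions 3,5,8,10.

4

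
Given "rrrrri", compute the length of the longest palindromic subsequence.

5

One longest palindromic subsequence is rrrrr (positions 1,2,3,4,5); it reads the same forward and backward, and the interval DP gives dp[1][6] = 5.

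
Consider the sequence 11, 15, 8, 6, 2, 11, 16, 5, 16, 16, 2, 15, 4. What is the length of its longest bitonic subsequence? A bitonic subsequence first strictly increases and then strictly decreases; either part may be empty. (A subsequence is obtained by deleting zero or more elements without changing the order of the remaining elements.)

6

One longest bitonic subsequence is 11, 15, 8, 6, 5, 4 (positions 1,2,3,4,8,13): it rises to 15 then falls. Length 6 is optimal.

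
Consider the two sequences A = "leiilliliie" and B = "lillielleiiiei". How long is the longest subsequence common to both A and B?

A longest common subsequence is liilliiie (length 9); the LCS DP confirms no longer common subsequence exists.

9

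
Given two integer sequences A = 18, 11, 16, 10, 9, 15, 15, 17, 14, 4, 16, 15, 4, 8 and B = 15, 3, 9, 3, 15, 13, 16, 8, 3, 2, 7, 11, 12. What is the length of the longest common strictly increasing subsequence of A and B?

A longest common strictly increasing subsequence is 9, 15, 16 (length 3); it appears in order in both A and B, and no longer such subsequence exists.

3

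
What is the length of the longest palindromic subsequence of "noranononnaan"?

9

One longest palindromic subsequence is nannonnan (positions 1,4,5,7,8,9,10,12,13); it reads the same forward and backward, and the interval DP gives dp[1][13] = 9.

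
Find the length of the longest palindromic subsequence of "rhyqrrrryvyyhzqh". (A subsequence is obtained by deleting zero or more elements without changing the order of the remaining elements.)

One longest palindromic subsequence is hqrrrrqh (positions 2,4,5,6,7,8,15,16); it reads the same forward and backward, and the interval DP gives dp[1][16] = 8.

8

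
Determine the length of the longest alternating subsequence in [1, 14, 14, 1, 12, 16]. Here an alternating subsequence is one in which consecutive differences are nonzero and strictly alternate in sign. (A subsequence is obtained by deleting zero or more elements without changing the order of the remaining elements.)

4

A longest alternating subsequence is 1, 14, 1, 12 (positions 1,2,4,5); its 3 consecutive differences strictly alternate in sign, and length 4 is optimal.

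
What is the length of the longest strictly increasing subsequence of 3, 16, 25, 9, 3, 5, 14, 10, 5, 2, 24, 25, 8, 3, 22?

One longest increasing subsequence is 3, 9, 14, 24, 25 (positions 1,4,7,11,12), of length 5; no longer one exists.

5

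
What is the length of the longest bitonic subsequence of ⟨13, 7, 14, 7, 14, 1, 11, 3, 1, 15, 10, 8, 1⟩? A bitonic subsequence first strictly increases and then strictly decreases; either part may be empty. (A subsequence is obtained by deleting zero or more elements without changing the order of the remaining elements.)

6

Let inc[i] be the LIS ending at i and dec[i] the longest strictly decreasing subsequence starting at i. inc = [1, 1, 2, 1, 2, 1, 2, 2, 1, 3, 3, 3, 1], dec = [5, 3, 5, 3, 5, 1, 4, 2, 1, 4, 3, 2, 1].
max_i inc[i]+dec[i]−1 = 6, with one witness 13, 14, 11, 10, 8, 1.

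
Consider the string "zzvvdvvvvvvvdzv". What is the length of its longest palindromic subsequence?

One longest palindromic subsequence is vdvvvvvvvdv (positions 3,5,6,7,8,9,10,11,12,13,15); it reads the same forward and backward, and the interval DP gives dp[1][15] = 11.

11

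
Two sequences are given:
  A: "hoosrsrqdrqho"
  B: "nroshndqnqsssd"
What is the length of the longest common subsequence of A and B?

Backtracking the LCS table gives one alignment: h (A1,B5) → s (A4,B12) → s (A6,B13) → d (A9,B14).
So the longest common subsequence has length 4.

4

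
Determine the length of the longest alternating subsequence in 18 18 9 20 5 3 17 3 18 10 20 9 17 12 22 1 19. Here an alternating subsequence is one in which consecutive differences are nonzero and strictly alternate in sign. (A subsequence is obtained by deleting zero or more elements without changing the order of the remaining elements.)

15

A longest alternating subsequence is 18, 9, 20, 5, 17, 3, 18, 10, 20, 9, 17, 12, 22, 1, 19 (positions 1,3,4,5,7,8,9,10,11,12,13,14,15,16,17); its 14 consecutive differences strictly alternate in sign, and length 15 is optimal.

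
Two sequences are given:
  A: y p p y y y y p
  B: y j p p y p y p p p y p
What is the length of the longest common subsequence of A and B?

7

A longest common subsequence is yppyyyp (length 7); the LCS DP confirms no longer common subsequence exists.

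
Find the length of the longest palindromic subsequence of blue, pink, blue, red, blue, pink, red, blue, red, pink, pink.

Using dp[i][j] = 2 + dp[i+1][j−1] if the ends match, else max(dp[i+1][j], dp[i][j−1]):
dp[1][11] = 7. A witness is pink pink red blue red pink pink at positions 2,6,7,8,9,10,11.

7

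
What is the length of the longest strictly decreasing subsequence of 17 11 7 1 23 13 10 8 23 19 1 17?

One longest decreasing subsequence is 17, 11, 10, 8, 1 (positions 1,2,7,8,11), of length 5; no longer one exists.

5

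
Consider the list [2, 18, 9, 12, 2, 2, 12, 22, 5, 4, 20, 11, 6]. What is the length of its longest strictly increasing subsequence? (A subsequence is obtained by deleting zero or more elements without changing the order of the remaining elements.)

4

Let dp[i] be the longest increasing subsequence ending at position i. Then dp = [1, 2, 2, 3, 1, 1, 3, 4, 2, 2, 4, 3, 3].
The maximum is 4; one witness is 2, 9, 12, 22 at positions 1,3,4,8.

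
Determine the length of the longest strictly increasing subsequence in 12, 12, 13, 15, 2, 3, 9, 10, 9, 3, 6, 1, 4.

Let dp[i] be the longest increasing subsequence ending at position i. Then dp = [1, 1, 2, 3, 1, 2, 3, 4, 3, 2, 3, 1, 3].
The maximum is 4; one witness is 2, 3, 9, 10 at positions 5,6,7,8.

4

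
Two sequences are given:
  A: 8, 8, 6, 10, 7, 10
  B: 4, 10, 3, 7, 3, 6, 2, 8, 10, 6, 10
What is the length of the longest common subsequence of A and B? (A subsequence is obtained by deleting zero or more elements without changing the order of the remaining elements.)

A longest common subsequence is 8, 6, 10 (length 3); the LCS DP confirms no longer common subsequence exists.

3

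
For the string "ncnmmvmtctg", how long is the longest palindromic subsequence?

Using dp[i][j] = 2 + dp[i+1][j−1] if the ends match, else max(dp[i+1][j], dp[i][j−1]):
dp[1][11] = 5. A witness is cmvmc at positions 2,5,6,7,9.

5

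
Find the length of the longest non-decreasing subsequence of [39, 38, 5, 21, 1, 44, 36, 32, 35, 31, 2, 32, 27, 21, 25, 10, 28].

Let dp[i] be the longest non-decreasing subsequence ending at position i. Then dp = [1, 1, 1, 2, 1, 3, 3, 3, 4, 3, 2, 4, 3, 3, 4, 3, 5].
The maximum is 5; one witness is 5, 21, 21, 25, 28 at positions 3,4,14,15,17.

5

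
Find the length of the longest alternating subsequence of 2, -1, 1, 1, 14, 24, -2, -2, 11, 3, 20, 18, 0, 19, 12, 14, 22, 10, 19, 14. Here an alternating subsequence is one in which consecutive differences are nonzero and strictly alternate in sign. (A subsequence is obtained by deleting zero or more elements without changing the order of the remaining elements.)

14

Track the best alternating length ending on an up-step vs a down-step at each position: up/down = 1/1, 1/2, 3/2, 3/2, 3/1, 3/1, 1/4, 1/4, 5/4, 5/6, 7/4, 7/8, 5/8, 9/8, 9/10, 11/10, 11/4, 9/12, 13/12, 13/14.
The maximum over both is 14; one such subsequence is 2, -1, 1, -2, 11, 3, 20, 18, 19, 12, 14, 10, 19, 14.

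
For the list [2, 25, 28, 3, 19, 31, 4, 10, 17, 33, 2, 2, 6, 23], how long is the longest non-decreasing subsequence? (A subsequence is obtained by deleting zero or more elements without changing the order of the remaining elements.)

Let dp[i] be the longest non-decreasing subsequence ending at position i. Then dp = [1, 2, 3, 2, 3, 4, 3, 4, 5, 6, 2, 3, 4, 6].
The maximum is 6; one witness is 2, 3, 4, 10, 17, 33 at positions 1,4,7,8,9,10.

6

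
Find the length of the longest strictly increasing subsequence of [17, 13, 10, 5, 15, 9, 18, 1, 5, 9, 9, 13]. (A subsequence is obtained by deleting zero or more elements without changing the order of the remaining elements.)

Let dp[i] be the longest increasing subsequence ending at position i. Then dp = [1, 1, 1, 1, 2, 2, 3, 1, 2, 3, 3, 4].
The maximum is 4; one witness is 1, 5, 9, 13 at positions 8,9,10,12.

4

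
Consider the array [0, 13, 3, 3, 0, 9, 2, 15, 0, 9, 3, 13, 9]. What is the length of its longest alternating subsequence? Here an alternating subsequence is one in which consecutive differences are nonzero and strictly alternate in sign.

A longest alternating subsequence is 0, 13, 3, 9, 2, 15, 0, 9, 3, 13, 9 (positions 1,2,3,6,7,8,9,10,11,12,13); its 10 consecutive differences strictly alternate in sign, and length 11 is optimal.

11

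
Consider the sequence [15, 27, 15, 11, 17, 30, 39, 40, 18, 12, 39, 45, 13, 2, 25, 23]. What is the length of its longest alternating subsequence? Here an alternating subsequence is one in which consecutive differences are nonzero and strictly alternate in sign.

9

Track the best alternating length ending on an up-step vs a down-step at each position: up/down = 1/1, 2/1, 1/3, 1/3, 4/3, 4/1, 4/1, 4/1, 4/5, 4/5, 6/5, 6/1, 6/7, 1/7, 8/7, 8/9.
The maximum over both is 9; one such subsequence is 15, 27, 15, 30, 18, 39, 13, 25, 23.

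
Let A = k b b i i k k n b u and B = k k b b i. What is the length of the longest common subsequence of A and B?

4

A longest common subsequence is kbbi (length 4); the LCS DP confirms no longer common subsequence exists.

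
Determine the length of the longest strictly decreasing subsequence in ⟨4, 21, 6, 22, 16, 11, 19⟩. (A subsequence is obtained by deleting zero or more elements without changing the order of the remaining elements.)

3

One longest decreasing subsequence is 21, 16, 11 (positions 2,5,6), of length 3; no longer one exists.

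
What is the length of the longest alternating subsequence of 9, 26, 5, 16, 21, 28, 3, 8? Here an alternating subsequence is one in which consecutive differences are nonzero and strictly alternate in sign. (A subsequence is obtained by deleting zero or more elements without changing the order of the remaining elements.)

Track the best alternating length ending on an up-step vs a down-step at each position: up/down = 1/1, 2/1, 1/3, 4/3, 4/3, 4/1, 1/5, 6/5.
The maximum over both is 6; one such subsequence is 9, 26, 5, 16, 3, 8.

6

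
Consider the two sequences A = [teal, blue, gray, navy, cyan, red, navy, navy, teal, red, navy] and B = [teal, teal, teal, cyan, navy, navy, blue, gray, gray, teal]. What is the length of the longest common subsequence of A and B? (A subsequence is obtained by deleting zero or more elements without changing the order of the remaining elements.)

5

A longest common subsequence is teal, cyan, navy, navy, teal (length 5); the LCS DP confirms no longer common subsequence exists.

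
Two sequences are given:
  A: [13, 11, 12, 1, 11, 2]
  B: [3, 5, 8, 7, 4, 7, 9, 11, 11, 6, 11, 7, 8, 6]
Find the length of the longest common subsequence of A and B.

A longest common subsequence is 11, 11 (length 2); the LCS DP confirms no longer common subsequence exists.

2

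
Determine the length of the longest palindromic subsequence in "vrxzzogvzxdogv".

7

Using dp[i][j] = 2 + dp[i+1][j−1] if the ends match, else max(dp[i+1][j], dp[i][j−1]):
dp[1][14] = 7. A witness is vxzvzxv at positions 1,3,4,8,9,10,14.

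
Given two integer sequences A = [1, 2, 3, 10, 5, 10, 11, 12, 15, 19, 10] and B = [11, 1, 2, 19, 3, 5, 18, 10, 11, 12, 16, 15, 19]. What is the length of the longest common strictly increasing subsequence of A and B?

For each value that appears in both, track the longest common increasing run ending there.
The best achievable length is 9; one witness is 1, 2, 3, 5, 10, 11, 12, 15, 19 (A-positions 1,2,3,5,6,7,8,9,10, B-positions 2,3,5,6,8,9,10,12,13).

9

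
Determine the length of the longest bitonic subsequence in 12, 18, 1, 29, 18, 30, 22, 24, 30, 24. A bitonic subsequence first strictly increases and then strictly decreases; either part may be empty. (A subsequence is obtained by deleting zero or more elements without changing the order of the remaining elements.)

6

One longest bitonic subsequence is 12, 18, 22, 24, 30, 24 (positions 1,2,7,8,9,10): it rises to 30 then falls. Length 6 is optimal.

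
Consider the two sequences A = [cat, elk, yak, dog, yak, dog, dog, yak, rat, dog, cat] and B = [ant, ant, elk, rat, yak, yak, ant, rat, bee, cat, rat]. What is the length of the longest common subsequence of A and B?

5

A longest common subsequence is elk, yak, yak, rat, cat (length 5); the LCS DP confirms no longer common subsequence exists.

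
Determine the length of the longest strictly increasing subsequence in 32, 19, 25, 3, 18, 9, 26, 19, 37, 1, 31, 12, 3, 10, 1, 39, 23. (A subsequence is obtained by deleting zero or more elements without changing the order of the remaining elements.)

One longest increasing subsequence is 19, 25, 26, 37, 39 (positions 2,3,7,9,16), of length 5; no longer one exists.

5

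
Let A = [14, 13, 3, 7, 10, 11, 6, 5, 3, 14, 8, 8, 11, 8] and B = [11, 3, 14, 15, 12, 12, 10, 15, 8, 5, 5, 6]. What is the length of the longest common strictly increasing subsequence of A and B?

2

A longest common strictly increasing subsequence is 11, 14 (length 2); it appears in order in both A and B, and no longer such subsequence exists.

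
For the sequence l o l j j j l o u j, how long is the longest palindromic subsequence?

7

One longest palindromic subsequence is oljjjlo (positions 2,3,4,5,6,7,8); it reads the same forward and backward, and the interval DP gives dp[1][10] = 7.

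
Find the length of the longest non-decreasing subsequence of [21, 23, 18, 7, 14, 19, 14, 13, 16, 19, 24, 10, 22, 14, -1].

6

Let dp[i] be the longest non-decreasing subsequence ending at position i. Then dp = [1, 2, 1, 1, 2, 3, 3, 2, 4, 5, 6, 2, 6, 4, 1].
The maximum is 6; one witness is 7, 14, 14, 16, 19, 24 at positions 4,5,7,9,10,11.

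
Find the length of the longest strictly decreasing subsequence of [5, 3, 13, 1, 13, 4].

3

Scanning left to right, the best length ending at each element is: 5→1, 3→2, 13→1, 1→3, 13→1, 4→2.
So the longest decreasing subsequence has length 3, e.g. 5, 3, 1.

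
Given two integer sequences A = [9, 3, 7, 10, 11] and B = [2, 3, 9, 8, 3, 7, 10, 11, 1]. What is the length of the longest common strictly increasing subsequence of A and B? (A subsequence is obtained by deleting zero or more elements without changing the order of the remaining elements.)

4

A longest common strictly increasing subsequence is 3, 7, 10, 11 (length 4); it appears in order in both A and B, and no longer such subsequence exists.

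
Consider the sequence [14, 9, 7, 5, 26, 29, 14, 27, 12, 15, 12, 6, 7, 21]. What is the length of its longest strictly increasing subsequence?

4

Let dp[i] be the longest increasing subsequence ending at position i. Then dp = [1, 1, 1, 1, 2, 3, 2, 3, 2, 3, 2, 2, 3, 4].
The maximum is 4; one witness is 9, 14, 15, 21 at positions 2,7,10,14.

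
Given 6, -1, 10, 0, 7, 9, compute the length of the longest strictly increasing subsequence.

4

Let dp[i] be the longest increasing subsequence ending at position i. Then dp = [1, 1, 2, 2, 3, 4].
The maximum is 4; one witness is -1, 0, 7, 9 at positions 2,4,5,6.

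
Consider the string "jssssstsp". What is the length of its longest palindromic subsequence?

Using dp[i][j] = 2 + dp[i+1][j−1] if the ends match, else max(dp[i+1][j], dp[i][j−1]):
dp[1][9] = 6. A witness is ssssss at positions 2,3,4,5,6,8.

6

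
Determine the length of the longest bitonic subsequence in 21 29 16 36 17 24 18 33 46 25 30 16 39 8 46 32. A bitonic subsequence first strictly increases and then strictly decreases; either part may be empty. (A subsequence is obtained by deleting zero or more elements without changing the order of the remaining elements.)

8

One longest bitonic subsequence is 16, 17, 24, 33, 46, 30, 16, 8 (positions 3,5,6,8,9,11,12,14): it rises to 46 then falls. Length 8 is optimal.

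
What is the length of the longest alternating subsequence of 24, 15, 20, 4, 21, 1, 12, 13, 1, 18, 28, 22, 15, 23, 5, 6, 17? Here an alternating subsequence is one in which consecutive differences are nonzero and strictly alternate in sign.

13

Track the best alternating length ending on an up-step vs a down-step at each position: up/down = 1/1, 1/2, 3/2, 1/4, 5/2, 1/6, 7/6, 7/6, 1/8, 9/6, 9/1, 9/10, 9/10, 11/10, 9/12, 13/12, 13/12.
The maximum over both is 13; one such subsequence is 24, 15, 20, 4, 21, 1, 12, 1, 28, 22, 23, 5, 6.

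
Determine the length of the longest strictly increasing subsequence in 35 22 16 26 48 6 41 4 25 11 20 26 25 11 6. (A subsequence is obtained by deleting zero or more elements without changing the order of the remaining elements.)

One longest increasing subsequence is 6, 11, 20, 26 (positions 6,10,11,12), of length 4; no longer one exists.

4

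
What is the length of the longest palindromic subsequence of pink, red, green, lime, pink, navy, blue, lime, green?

5

Using dp[i][j] = 2 + dp[i+1][j−1] if the ends match, else max(dp[i+1][j], dp[i][j−1]):
dp[1][9] = 5. A witness is green lime blue lime green at positions 3,4,7,8,9.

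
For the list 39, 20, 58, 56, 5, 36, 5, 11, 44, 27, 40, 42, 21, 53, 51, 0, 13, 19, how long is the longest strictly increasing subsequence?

6

Let dp[i] be the longest increasing subsequence ending at position i. Then dp = [1, 1, 2, 2, 1, 2, 1, 2, 3, 3, 4, 5, 3, 6, 6, 1, 3, 4].
The maximum is 6; one witness is 5, 11, 27, 40, 42, 53 at positions 5,8,10,11,12,14.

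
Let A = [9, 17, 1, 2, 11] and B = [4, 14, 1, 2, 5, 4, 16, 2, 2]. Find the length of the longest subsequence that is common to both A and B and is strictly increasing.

2

For each value that appears in both, track the longest common increasing run ending there.
The best achievable length is 2; one witness is 1, 2 (A-positions 3,4, B-positions 3,4).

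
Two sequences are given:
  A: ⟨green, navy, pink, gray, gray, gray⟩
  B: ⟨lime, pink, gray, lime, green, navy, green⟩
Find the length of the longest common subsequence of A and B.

2

Backtracking the LCS table gives one alignment: green (A1,B5) → navy (A2,B6).
So the longest common subsequence has length 2.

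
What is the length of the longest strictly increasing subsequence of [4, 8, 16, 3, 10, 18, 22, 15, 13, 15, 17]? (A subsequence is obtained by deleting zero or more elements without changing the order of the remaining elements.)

6

One longest increasing subsequence is 4, 8, 10, 13, 15, 17 (positions 1,2,5,9,10,11), of length 6; no longer one exists.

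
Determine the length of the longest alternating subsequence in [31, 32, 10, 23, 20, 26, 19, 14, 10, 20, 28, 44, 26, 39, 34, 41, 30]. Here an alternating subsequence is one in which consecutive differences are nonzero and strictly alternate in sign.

13

Track the best alternating length ending on an up-step vs a down-step at each position: up/down = 1/1, 2/1, 1/3, 4/3, 4/5, 6/3, 4/7, 4/7, 1/7, 8/7, 8/3, 8/1, 8/9, 10/9, 10/11, 12/9, 10/13.
The maximum over both is 13; one such subsequence is 31, 32, 10, 23, 20, 26, 19, 28, 26, 39, 34, 41, 30.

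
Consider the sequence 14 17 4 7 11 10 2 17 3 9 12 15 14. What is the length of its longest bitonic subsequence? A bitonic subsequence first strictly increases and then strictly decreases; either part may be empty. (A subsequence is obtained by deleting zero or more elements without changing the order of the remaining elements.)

One longest bitonic subsequence is 4, 7, 11, 17, 15, 14 (positions 3,4,5,8,12,13): it rises to 17 then falls. Length 6 is optimal.

6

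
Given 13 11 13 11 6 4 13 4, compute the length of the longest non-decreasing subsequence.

One longest non-decreasing subsequence is 13, 13, 13 (positions 1,3,7), of length 3; no longer one exists.

3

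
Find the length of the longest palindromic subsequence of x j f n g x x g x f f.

6

Using dp[i][j] = 2 + dp[i+1][j−1] if the ends match, else max(dp[i+1][j], dp[i][j−1]):
dp[1][11] = 6. A witness is fgxxgf at positions 3,5,6,7,8,11.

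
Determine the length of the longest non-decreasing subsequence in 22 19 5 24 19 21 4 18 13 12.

Scanning left to right, the best length ending at each element is: 22→1, 19→1, 5→1, 24→2, 19→2, 21→3, 4→1, 18→2, 13→2, 12→2.
So the longest non-decreasing subsequence has length 3, e.g. 19, 19, 21.

3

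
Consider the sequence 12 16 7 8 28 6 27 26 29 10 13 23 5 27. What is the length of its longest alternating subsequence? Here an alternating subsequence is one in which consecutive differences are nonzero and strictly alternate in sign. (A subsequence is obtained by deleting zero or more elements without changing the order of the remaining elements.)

Track the best alternating length ending on an up-step vs a down-step at each position: up/down = 1/1, 2/1, 1/3, 4/3, 4/1, 1/5, 6/5, 6/7, 8/1, 6/9, 10/9, 10/9, 1/11, 12/9.
The maximum over both is 12; one such subsequence is 12, 16, 7, 8, 6, 27, 26, 29, 10, 13, 5, 27.

12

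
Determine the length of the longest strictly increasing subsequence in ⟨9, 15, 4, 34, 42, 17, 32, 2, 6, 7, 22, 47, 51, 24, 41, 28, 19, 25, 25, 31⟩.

One longest increasing subsequence is 9, 15, 17, 22, 24, 28, 31 (positions 1,2,6,11,14,16,20), of length 7; no longer one exists.

7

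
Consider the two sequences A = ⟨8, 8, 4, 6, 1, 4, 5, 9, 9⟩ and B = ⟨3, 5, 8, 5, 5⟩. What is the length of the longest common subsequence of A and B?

A longest common subsequence is 8, 5 (length 2); the LCS DP confirms no longer common subsequence exists.

2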